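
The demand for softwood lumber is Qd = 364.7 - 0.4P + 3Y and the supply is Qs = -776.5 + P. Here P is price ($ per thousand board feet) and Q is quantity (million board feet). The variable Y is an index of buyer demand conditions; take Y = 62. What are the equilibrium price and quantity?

With Y = 62, demand is Qd = 550.7 - 0.4P.
At equilibrium Qd = Qs, so 550.7 - 0.4P = -776.5 + P; collecting terms, 1327.2 = 1.4P and P* = 948.
From the demand curve, Q* = 550.7 - 0.4(948) = 171.5.

P* = 948, Q* = 171.5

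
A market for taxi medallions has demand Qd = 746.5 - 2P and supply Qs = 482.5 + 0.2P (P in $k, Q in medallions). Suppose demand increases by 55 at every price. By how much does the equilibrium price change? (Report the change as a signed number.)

ΔP = 25

Equating demand and supply, 746.5 - 2P = 482.5 + 0.2P gives 2.2P = 264, so P* = 120.
Substitute back: Q* = 746.5 - 2(120) = 506.5.
After the shift, demand is Qd = 801.5 - 2P.
The new intersection has 319 = 2.2P, i.e. P = 145, Q = 511.5.
ΔP = 145 - 120 = 25.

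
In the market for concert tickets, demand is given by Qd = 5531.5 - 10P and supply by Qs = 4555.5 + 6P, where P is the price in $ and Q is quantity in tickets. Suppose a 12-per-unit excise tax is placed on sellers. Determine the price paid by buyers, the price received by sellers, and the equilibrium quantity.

The tax drives a wedge P_b - P_s = 12. Substituting P_s = P_b - 12 into supply: Qs = 4483.5 + 6P_b.
Market clearing requires 5531.5 - 10P_b = 4483.5 + 6P_b; hence 1048 = 16P_b and P_b = 65.5.
Then P_s = 65.5 - 12 = 53.5 and Q = 5531.5 - 10(65.5) = 4876.5.

P_b = 65.5, P_s = 53.5, Q = 4876.5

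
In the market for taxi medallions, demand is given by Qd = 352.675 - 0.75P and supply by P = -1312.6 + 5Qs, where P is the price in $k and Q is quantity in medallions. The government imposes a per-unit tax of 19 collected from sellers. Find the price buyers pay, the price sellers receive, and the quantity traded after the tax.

P_b = 98.9, P_s = 79.9, Q = 278.5

Rewriting in direct form: Qs = 262.52 + 0.2P.
With a tax of 19 on sellers, they supply based on the net price P_s = P_b - 19, so Qs = 258.72 + 0.2P_b.
Market clearing requires 352.675 - 0.75P_b = 258.72 + 0.2P_b; hence 93.955 = 0.95P_b and P_b = 98.9.
So P_s = 79.9 and the quantity traded is Q = 352.675 - 0.75(98.9) = 278.5.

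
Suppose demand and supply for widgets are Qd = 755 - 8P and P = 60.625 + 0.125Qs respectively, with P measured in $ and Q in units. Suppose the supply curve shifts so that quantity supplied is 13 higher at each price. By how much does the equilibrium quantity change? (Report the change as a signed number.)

Inverting to quantity form: Qs = -485 + 8P.
Set Qd = Qs: 755 - 8P = -485 + 8P, so 1240 = 16P and P* = 77.5.
Then Q* = 755 - 8(77.5) = 135.
After the shift, supply is Qs = -472 + 8P.
The new intersection has 1227 = 16P, i.e. P = 76.6875, Q = 141.5.
ΔQ = 141.5 - 135 = 6.5.

ΔQ = 6.5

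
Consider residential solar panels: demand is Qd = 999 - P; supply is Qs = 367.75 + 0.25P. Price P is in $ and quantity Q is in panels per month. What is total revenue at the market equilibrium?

Set Qd = Qs: 999 - P = 367.75 + 0.25P, so 631.25 = 1.25P and P* = 505.
From the demand curve, Q* = 999 - 505 = 494.
Total revenue = P* × Q* = 505 × 494 = 249470.

Total revenue = 249470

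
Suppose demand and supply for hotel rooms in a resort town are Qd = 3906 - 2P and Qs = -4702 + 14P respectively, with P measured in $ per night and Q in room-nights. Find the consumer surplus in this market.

Consumer surplus = 2002225

At equilibrium Qd = Qs, so 3906 - 2P = -4702 + 14P; collecting terms, 8608 = 16P and P* = 538.
Then Q* = 3906 - 2(538) = 2830.
Demand choke price (Qd = 0): P = 3906/2 = 1953. Consumer surplus = ½ × (1953 - 538) × 2830 = 2002225.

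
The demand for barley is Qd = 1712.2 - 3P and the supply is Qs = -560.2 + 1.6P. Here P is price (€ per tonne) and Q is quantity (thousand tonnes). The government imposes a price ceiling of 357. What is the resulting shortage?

Shortage = 630.2

Evaluating both curves at the ceiling price 357 gives Qd = 641.2, Qs = 11.
Shortage = Qd - Qs = 641.2 - 11 = 630.2.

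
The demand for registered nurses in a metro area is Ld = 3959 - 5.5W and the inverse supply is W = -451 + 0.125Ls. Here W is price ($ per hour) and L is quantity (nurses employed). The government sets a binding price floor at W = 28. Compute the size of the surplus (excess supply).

Surplus = 27

Inverting to quantity form: Ls = 3608 + 8W.
With W fixed at 28, quantity demanded is 3805 and quantity supplied is 3832.
Surplus = Ls - Ld = 3832 - 3805 = 27.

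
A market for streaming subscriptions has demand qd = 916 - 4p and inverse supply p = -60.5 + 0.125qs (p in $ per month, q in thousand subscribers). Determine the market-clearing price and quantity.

p* = 36, q* = 772

In direct form, qs = 484 + 8p.
At equilibrium qd = qs, so 916 - 4p = 484 + 8p; collecting terms, 432 = 12p and p* = 36.
Then q* = 916 - 4(36) = 772.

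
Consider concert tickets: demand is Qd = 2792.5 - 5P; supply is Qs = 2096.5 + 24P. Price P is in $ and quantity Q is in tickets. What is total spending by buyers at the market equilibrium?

The market clears where 2792.5 - 5P = 2096.5 + 24P. Rearranging, 29P = 696, hence P* = 24.
Then Q* = 2792.5 - 5(24) = 2672.5.
Total spending by buyers = P* × Q* = 24 × 2672.5 = 64140.

Total spending by buyers = 64140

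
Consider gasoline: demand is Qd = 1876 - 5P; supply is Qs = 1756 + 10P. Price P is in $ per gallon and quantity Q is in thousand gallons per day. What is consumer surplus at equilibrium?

Consumer surplus = 337089.6

Set Qd = Qs: 1876 - 5P = 1756 + 10P, so 120 = 15P and P* = 8.
Plugging P* into demand: Q* = 1876 - 5(8) = 1836.
Demand choke price (Qd = 0): P = 1876/5 = 375.2. Consumer surplus = ½ × (375.2 - 8) × 1836 = 337089.6.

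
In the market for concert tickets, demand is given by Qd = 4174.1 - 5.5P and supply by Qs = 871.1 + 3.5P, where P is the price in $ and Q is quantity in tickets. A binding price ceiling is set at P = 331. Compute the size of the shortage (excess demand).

Shortage = 324

Evaluating both curves at the ceiling price 331 gives Qd = 2353.6, Qs = 2029.6.
Shortage = Qd - Qs = 2353.6 - 2029.6 = 324.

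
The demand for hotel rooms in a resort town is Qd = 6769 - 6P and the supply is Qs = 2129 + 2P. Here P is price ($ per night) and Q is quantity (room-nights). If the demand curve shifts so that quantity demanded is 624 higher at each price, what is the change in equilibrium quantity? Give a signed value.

ΔQ = 156

Set Qd = Qs: 6769 - 6P = 2129 + 2P, so 4640 = 8P and P* = 580.
From the demand curve, Q* = 6769 - 6(580) = 3289.
After the shift, demand is Qd = 7393 - 6P.
Re-solving, 8P = 5264 gives P = 658 and Q = 3445.
ΔQ = 3445 - 3289 = 156.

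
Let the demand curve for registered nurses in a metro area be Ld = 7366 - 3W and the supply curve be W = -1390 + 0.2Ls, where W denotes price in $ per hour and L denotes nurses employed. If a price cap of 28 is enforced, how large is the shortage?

Shortage = 192

Solving each curve for L: Ls = 6950 + 5W.
At W = 28: Ld = 7282 and Ls = 7090.
Shortage = Ld - Ls = 7282 - 7090 = 192.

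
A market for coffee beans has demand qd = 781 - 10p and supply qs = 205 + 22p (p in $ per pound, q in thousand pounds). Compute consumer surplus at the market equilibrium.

Consumer surplus = 18060.05

Set qd = qs: 781 - 10p = 205 + 22p, so 576 = 32p and p* = 18.
Plugging p* into demand: q* = 781 - 10(18) = 601.
Demand choke price (qd = 0): p = 781/10 = 78.1. Consumer surplus = ½ × (78.1 - 18) × 601 = 18060.05.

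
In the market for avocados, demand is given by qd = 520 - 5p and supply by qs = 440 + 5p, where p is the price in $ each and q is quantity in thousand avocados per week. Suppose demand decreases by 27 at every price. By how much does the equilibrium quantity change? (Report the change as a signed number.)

Δq = -13.5

Equating demand and supply, 520 - 5p = 440 + 5p gives 10p = 80, so p* = 8.
Then q* = 520 - 5(8) = 480.
After the shift, demand is qd = 493 - 5p.
New equilibrium: 53 = 10p, so p = 5.3 and q = 466.5.
Δq = 466.5 - 480 = -13.5.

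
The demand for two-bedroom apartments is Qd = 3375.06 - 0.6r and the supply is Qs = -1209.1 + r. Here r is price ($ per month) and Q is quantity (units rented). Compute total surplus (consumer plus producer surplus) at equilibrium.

Total surplus = 3656448

Set Qd = Qs: 3375.06 - 0.6r = -1209.1 + r, so 4584.16 = 1.6r and r* = 2865.1.
From the demand curve, Q* = 3375.06 - 0.6(2865.1) = 1656.
Demand choke price = 5625.1; supply choke price = 1209.1. CS = ½(5625.1 - 2865.1)(1656) = 2285280; PS = ½(2865.1 - 1209.1)(1656) = 1371168. Total surplus = 3656448.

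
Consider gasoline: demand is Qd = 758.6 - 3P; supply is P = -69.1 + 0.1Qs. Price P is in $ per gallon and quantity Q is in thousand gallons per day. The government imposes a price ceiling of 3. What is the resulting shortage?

In direct form, Qs = 691 + 10P.
Evaluating both curves at the ceiling price 3 gives Qd = 749.6, Qs = 721.
Shortage = Qd - Qs = 749.6 - 721 = 28.6.

Shortage = 28.6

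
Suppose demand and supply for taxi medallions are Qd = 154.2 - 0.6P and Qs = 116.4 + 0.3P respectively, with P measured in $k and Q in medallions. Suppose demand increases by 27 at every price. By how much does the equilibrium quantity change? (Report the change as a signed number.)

Equating demand and supply, 154.2 - 0.6P = 116.4 + 0.3P gives 0.9P = 37.8, so P* = 42.
Substitute back: Q* = 154.2 - 0.6(42) = 129.
After the shift, demand is Qd = 181.2 - 0.6P.
The new intersection has 64.8 = 0.9P, i.e. P = 72, Q = 138.
ΔQ = 138 - 129 = 9.

ΔQ = 9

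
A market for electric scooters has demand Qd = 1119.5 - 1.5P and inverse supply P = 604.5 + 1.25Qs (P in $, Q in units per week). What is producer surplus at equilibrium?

In direct form, Qs = -483.6 + 0.8P.
At equilibrium Qd = Qs, so 1119.5 - 1.5P = -483.6 + 0.8P; collecting terms, 1603.1 = 2.3P and P* = 697.
Then Q* = 1119.5 - 1.5(697) = 74.
Supply choke price (Qs = 0): P = 604.5. Producer surplus = ½ × (697 - 604.5) × 74 = 3422.5.

Producer surplus = 3422.5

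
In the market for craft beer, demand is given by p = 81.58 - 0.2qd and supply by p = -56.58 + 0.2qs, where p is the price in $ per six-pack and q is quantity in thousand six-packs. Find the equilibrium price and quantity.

p* = 12.5, q* = 345.4

Solving each curve for q: qd = 407.9 - 5p and qs = 282.9 + 5p.
Set qd = qs: 407.9 - 5p = 282.9 + 5p, so 125 = 10p and p* = 12.5.
Substitute back: q* = 407.9 - 5(12.5) = 345.4.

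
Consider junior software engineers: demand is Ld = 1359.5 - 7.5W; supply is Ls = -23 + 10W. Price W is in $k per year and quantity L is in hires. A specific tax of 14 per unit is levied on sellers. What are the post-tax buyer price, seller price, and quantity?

W_b = 87, W_s = 73, L = 707

With a tax of 14 on sellers, they supply based on the net price W_s = W_b - 14, so Ls = -163 + 10W_b.
Set Ld = Ls: 1359.5 - 7.5W_b = -163 + 10W_b, so 1522.5 = 17.5W_b and W_b = 87.
So W_s = 73 and the quantity traded is L = 1359.5 - 7.5(87) = 707.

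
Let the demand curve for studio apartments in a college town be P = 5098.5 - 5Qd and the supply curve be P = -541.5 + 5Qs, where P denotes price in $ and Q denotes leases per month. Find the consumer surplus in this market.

Consumer surplus = 795240

Rewriting in direct form: Qd = 1019.7 - 0.2P and Qs = 108.3 + 0.2P.
Set Qd = Qs: 1019.7 - 0.2P = 108.3 + 0.2P, so 911.4 = 0.4P and P* = 2278.5.
From the demand curve, Q* = 1019.7 - 0.2(2278.5) = 564.
Demand choke price (Qd = 0): P = 1019.7/0.2 = 5098.5. Consumer surplus = ½ × (5098.5 - 2278.5) × 564 = 795240.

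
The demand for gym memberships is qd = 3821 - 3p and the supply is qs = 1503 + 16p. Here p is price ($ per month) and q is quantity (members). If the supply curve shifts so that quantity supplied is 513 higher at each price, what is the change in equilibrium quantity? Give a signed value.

Δq = 81

At equilibrium qd = qs, so 3821 - 3p = 1503 + 16p; collecting terms, 2318 = 19p and p* = 122.
Plugging p* into demand: q* = 3821 - 3(122) = 3455.
After the shift, supply is qs = 2016 + 16p.
New equilibrium: 1805 = 19p, so p = 95 and q = 3536.
Δq = 3536 - 3455 = 81.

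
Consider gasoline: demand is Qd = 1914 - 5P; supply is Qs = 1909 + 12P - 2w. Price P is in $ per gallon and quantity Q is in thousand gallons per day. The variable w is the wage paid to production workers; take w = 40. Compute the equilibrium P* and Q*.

P* = 5, Q* = 1889

With w = 40, supply is Qs = 1829 + 12P.
The market clears where 1914 - 5P = 1829 + 12P. Rearranging, 17P = 85, hence P* = 5.
Plugging P* into demand: Q* = 1914 - 5(5) = 1889.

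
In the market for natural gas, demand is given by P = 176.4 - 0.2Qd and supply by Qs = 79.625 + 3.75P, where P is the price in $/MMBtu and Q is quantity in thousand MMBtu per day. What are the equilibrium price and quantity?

Rewriting in direct form: Qd = 882 - 5P.
Equating demand and supply, 882 - 5P = 79.625 + 3.75P gives 8.75P = 802.375, so P* = 91.7.
Then Q* = 882 - 5(91.7) = 423.5.

P* = 91.7, Q* = 423.5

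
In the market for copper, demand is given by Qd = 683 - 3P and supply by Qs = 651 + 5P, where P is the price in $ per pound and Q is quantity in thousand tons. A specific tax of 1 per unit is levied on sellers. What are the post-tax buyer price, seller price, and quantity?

P_b = 4.625, P_s = 3.625, Q = 669.125

Sellers keep P_s = P_b - 1 per unit, so supply in terms of the buyer price is Qs = 646 + 5P_b.
Market clearing requires 683 - 3P_b = 646 + 5P_b; hence 37 = 8P_b and P_b = 4.625.
So P_s = 3.625 and the quantity traded is Q = 683 - 3(4.625) = 669.125.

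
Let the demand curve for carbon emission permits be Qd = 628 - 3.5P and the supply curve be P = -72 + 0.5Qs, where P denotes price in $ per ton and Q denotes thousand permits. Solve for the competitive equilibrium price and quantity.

Solving each curve for Q: Qs = 144 + 2P.
Set Qd = Qs: 628 - 3.5P = 144 + 2P, so 484 = 5.5P and P* = 88.
Then Q* = 628 - 3.5(88) = 320.

P* = 88, Q* = 320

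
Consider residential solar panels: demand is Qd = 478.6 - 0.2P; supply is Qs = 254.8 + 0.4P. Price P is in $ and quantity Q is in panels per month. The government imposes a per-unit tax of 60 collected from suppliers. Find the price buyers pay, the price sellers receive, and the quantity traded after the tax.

Suppliers keep P_s = P_b - 60 per unit, so supply in terms of the buyer price is Qs = 230.8 + 0.4P_b.
Equate demand and the shifted supply: 478.6 - 0.2P_b = 230.8 + 0.4P_b, giving 0.6P_b = 247.8, so P_b = 413.
Then P_s = 413 - 60 = 353 and Q = 478.6 - 0.2(413) = 396.

P_b = 413, P_s = 353, Q = 396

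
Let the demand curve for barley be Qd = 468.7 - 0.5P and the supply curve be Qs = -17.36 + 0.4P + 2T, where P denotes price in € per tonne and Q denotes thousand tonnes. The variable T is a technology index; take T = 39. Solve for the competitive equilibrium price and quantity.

With T = 39, supply is Qs = 60.64 + 0.4P.
Equating demand and supply, 468.7 - 0.5P = 60.64 + 0.4P gives 0.9P = 408.06, so P* = 453.4.
Then Q* = 468.7 - 0.5(453.4) = 242.

P* = 453.4, Q* = 242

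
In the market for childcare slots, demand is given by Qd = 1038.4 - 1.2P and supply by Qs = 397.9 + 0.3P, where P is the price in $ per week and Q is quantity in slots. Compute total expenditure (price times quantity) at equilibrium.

At equilibrium Qd = Qs, so 1038.4 - 1.2P = 397.9 + 0.3P; collecting terms, 640.5 = 1.5P and P* = 427.
Then Q* = 1038.4 - 1.2(427) = 526.
Total expenditure = P* × Q* = 427 × 526 = 224602.

Total expenditure = 224602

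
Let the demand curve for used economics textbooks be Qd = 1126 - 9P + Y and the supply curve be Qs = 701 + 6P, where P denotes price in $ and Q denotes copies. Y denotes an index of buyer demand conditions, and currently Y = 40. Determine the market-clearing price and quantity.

P* = 31, Q* = 887

With Y = 40, demand is Qd = 1166 - 9P.
Equating demand and supply, 1166 - 9P = 701 + 6P gives 15P = 465, so P* = 31.
Then Q* = 1166 - 9(31) = 887.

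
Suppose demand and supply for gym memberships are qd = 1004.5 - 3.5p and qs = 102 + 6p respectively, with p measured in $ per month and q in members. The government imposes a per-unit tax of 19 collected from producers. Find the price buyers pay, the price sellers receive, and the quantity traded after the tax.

Producers keep p_s = p_b - 19 per unit, so supply in terms of the buyer price is qs = -12 + 6p_b.
Set qd = qs: 1004.5 - 3.5p_b = -12 + 6p_b, so 1016.5 = 9.5p_b and p_b = 107.
Then p_s = 107 - 19 = 88 and q = 1004.5 - 3.5(107) = 630.

p_b = 107, p_s = 88, q = 630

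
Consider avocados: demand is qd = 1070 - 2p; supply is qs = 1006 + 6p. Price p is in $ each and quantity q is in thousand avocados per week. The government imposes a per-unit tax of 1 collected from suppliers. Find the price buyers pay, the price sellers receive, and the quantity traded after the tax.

With a tax of 1 on suppliers, they supply based on the net price p_s = p_b - 1, so qs = 1000 + 6p_b.
Set qd = qs: 1070 - 2p_b = 1000 + 6p_b, so 70 = 8p_b and p_b = 8.75.
So p_s = 7.75 and the quantity traded is q = 1070 - 2(8.75) = 1052.5.

p_b = 8.75, p_s = 7.75, q = 1052.5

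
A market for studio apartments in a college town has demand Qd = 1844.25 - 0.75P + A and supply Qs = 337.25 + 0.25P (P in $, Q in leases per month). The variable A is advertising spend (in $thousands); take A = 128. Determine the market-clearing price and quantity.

With A = 128, demand is Qd = 1972.25 - 0.75P.
Set Qd = Qs: 1972.25 - 0.75P = 337.25 + 0.25P, so 1635 = P and P* = 1635.
From the demand curve, Q* = 1972.25 - 0.75(1635) = 746.

P* = 1635, Q* = 746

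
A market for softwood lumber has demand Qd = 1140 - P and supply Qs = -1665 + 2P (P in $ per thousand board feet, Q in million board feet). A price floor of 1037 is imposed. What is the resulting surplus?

Surplus = 306

With P fixed at 1037, quantity demanded is 103 and quantity supplied is 409.
Surplus = Qs - Qd = 409 - 103 = 306.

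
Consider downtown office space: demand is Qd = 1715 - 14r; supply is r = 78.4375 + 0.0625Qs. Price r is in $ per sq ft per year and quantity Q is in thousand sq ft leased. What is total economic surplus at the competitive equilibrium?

Solving each curve for Q: Qs = -1255 + 16r.
Equating demand and supply, 1715 - 14r = -1255 + 16r gives 30r = 2970, so r* = 99.
Then Q* = 1715 - 14(99) = 329.
Demand choke price = 122.5; supply choke price = 78.4375. CS = ½(122.5 - 99)(329) = 3865.75; PS = ½(99 - 78.4375)(329) = 3382.53125. Total surplus = 7248.28125.

Total surplus = 7248.28125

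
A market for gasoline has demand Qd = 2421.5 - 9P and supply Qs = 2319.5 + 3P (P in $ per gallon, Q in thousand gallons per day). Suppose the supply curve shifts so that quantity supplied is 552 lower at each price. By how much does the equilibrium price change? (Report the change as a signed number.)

The market clears where 2421.5 - 9P = 2319.5 + 3P. Rearranging, 12P = 102, hence P* = 8.5.
Then Q* = 2421.5 - 9(8.5) = 2345.
After the shift, supply is Qs = 1767.5 + 3P.
The new intersection has 654 = 12P, i.e. P = 54.5, Q = 1931.
ΔP = 54.5 - 8.5 = 46.

ΔP = 46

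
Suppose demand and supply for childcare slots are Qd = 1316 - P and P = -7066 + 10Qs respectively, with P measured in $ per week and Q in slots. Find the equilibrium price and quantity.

P* = 554, Q* = 762

Solving each curve for Q: Qs = 706.6 + 0.1P.
The market clears where 1316 - P = 706.6 + 0.1P. Rearranging, 1.1P = 609.4, hence P* = 554.
Then Q* = 1316 - 554 = 762.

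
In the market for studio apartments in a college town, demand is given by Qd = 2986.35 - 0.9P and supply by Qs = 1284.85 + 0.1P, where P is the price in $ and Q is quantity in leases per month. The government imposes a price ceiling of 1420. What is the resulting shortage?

Shortage = 281.5

With P fixed at 1420, quantity demanded is 1708.35 and quantity supplied is 1426.85.
Shortage = Qd - Qs = 1708.35 - 1426.85 = 281.5.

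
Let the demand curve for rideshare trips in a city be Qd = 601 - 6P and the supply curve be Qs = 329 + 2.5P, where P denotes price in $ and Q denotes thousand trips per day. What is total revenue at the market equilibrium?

Total revenue = 13088

At equilibrium Qd = Qs, so 601 - 6P = 329 + 2.5P; collecting terms, 272 = 8.5P and P* = 32.
From the demand curve, Q* = 601 - 6(32) = 409.
Total revenue = P* × Q* = 32 × 409 = 13088.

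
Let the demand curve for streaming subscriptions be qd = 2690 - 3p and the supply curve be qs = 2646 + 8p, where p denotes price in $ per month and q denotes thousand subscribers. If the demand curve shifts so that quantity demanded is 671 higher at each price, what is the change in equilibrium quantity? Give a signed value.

Δq = 488

The market clears where 2690 - 3p = 2646 + 8p. Rearranging, 11p = 44, hence p* = 4.
From the demand curve, q* = 2690 - 3(4) = 2678.
After the shift, demand is qd = 3361 - 3p.
New equilibrium: 715 = 11p, so p = 65 and q = 3166.
Δq = 3166 - 2678 = 488.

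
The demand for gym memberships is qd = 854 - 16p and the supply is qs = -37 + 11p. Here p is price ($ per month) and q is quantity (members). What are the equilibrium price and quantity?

p* = 33, q* = 326

At equilibrium qd = qs, so 854 - 16p = -37 + 11p; collecting terms, 891 = 27p and p* = 33.
Plugging p* into demand: q* = 854 - 16(33) = 326.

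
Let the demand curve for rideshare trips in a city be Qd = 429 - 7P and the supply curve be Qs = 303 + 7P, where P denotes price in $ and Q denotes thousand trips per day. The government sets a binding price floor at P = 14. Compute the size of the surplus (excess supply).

Surplus = 70

With P fixed at 14, quantity demanded is 331 and quantity supplied is 401.
Surplus = Qs - Qd = 401 - 331 = 70.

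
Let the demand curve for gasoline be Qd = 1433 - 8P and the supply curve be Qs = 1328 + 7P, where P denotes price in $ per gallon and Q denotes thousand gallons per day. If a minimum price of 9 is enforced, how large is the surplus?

With P fixed at 9, quantity demanded is 1361 and quantity supplied is 1391.
Surplus = Qs - Qd = 1391 - 1361 = 30.

Surplus = 30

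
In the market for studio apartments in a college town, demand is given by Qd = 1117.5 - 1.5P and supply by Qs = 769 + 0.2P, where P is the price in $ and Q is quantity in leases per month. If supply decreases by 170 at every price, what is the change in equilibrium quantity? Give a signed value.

ΔQ = -150

Set Qd = Qs: 1117.5 - 1.5P = 769 + 0.2P, so 348.5 = 1.7P and P* = 205.
Plugging P* into demand: Q* = 1117.5 - 1.5(205) = 810.
After the shift, supply is Qs = 599 + 0.2P.
Re-solving, 1.7P = 518.5 gives P = 305 and Q = 660.
ΔQ = 660 - 810 = -150.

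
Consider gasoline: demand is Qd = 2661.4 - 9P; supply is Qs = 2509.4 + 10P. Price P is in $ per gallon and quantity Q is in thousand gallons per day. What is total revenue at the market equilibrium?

Set Qd = Qs: 2661.4 - 9P = 2509.4 + 10P, so 152 = 19P and P* = 8.
From the demand curve, Q* = 2661.4 - 9(8) = 2589.4.
Total revenue = P* × Q* = 8 × 2589.4 = 20715.2.

Total revenue = 20715.2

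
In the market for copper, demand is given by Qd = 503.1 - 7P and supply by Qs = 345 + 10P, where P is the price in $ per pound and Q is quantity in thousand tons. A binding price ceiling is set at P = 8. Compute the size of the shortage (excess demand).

At P = 8: Qd = 447.1 and Qs = 425.
Shortage = Qd - Qs = 447.1 - 425 = 22.1.

Shortage = 22.1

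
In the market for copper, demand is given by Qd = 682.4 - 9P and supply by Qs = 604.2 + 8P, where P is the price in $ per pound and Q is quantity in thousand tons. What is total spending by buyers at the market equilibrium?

At equilibrium Qd = Qs, so 682.4 - 9P = 604.2 + 8P; collecting terms, 78.2 = 17P and P* = 4.6.
Substitute back: Q* = 682.4 - 9(4.6) = 641.
Total spending by buyers = P* × Q* = 4.6 × 641 = 2948.6.

Total spending by buyers = 2948.6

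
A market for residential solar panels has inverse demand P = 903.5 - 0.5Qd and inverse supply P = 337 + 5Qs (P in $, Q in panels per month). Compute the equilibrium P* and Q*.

P* = 852, Q* = 103

Inverting to quantity form: Qd = 1807 - 2P and Qs = -67.4 + 0.2P.
The market clears where 1807 - 2P = -67.4 + 0.2P. Rearranging, 2.2P = 1874.4, hence P* = 852.
Plugging P* into demand: Q* = 1807 - 2(852) = 103.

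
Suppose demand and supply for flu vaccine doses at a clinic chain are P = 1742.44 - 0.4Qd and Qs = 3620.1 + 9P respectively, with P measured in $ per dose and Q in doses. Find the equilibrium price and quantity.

In direct form, Qd = 4356.1 - 2.5P.
Equating demand and supply, 4356.1 - 2.5P = 3620.1 + 9P gives 11.5P = 736, so P* = 64.
Substitute back: Q* = 4356.1 - 2.5(64) = 4196.1.

P* = 64, Q* = 4196.1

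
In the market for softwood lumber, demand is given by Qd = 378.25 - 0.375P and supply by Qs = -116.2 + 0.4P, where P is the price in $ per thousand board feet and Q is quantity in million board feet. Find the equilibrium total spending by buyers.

Total spending by buyers = 88682

Equating demand and supply, 378.25 - 0.375P = -116.2 + 0.4P gives 0.775P = 494.45, so P* = 638.
Then Q* = 378.25 - 0.375(638) = 139.
Total spending by buyers = P* × Q* = 638 × 139 = 88682.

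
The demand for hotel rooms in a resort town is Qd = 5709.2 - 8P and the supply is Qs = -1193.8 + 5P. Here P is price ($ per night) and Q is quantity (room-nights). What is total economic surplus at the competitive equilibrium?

Total surplus = 346954.634

Set Qd = Qs: 5709.2 - 8P = -1193.8 + 5P, so 6903 = 13P and P* = 531.
From the demand curve, Q* = 5709.2 - 8(531) = 1461.2.
Demand choke price = 713.65; supply choke price = 238.76. CS = ½(713.65 - 531)(1461.2) = 133444.09; PS = ½(531 - 238.76)(1461.2) = 213510.544. Total surplus = 346954.634.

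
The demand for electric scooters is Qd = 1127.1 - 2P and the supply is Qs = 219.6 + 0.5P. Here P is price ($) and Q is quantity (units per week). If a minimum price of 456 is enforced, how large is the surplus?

Evaluating both curves at the floor price 456 gives Qd = 215.1, Qs = 447.6.
Surplus = Qs - Qd = 447.6 - 215.1 = 232.5.

Surplus = 232.5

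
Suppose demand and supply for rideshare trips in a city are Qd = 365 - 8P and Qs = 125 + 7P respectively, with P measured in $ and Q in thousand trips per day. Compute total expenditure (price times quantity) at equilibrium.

Equating demand and supply, 365 - 8P = 125 + 7P gives 15P = 240, so P* = 16.
Then Q* = 365 - 8(16) = 237.
Total expenditure = P* × Q* = 16 × 237 = 3792.

Total expenditure = 3792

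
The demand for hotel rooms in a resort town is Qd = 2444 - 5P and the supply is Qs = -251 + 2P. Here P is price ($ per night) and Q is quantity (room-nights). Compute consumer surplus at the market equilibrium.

The market clears where 2444 - 5P = -251 + 2P. Rearranging, 7P = 2695, hence P* = 385.
Substitute back: Q* = 2444 - 5(385) = 519.
Demand choke price (Qd = 0): P = 2444/5 = 488.8. Consumer surplus = ½ × (488.8 - 385) × 519 = 26936.1.

Consumer surplus = 26936.1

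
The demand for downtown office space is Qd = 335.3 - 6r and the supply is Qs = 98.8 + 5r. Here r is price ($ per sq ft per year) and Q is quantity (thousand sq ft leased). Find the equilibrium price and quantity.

The market clears where 335.3 - 6r = 98.8 + 5r. Rearranging, 11r = 236.5, hence r* = 21.5.
Plugging r* into demand: Q* = 335.3 - 6(21.5) = 206.3.

r* = 21.5, Q* = 206.3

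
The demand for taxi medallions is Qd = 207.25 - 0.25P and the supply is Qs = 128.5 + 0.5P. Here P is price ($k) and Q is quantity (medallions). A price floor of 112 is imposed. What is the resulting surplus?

Surplus = 5.25

Evaluating both curves at the floor price 112 gives Qd = 179.25, Qs = 184.5.
Surplus = Qs - Qd = 184.5 - 179.25 = 5.25.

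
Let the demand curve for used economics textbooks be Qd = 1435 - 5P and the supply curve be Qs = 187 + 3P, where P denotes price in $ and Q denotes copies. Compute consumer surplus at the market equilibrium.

The market clears where 1435 - 5P = 187 + 3P. Rearranging, 8P = 1248, hence P* = 156.
Plugging P* into demand: Q* = 1435 - 5(156) = 655.
Demand choke price (Qd = 0): P = 1435/5 = 287. Consumer surplus = ½ × (287 - 156) × 655 = 42902.5.

Consumer surplus = 42902.5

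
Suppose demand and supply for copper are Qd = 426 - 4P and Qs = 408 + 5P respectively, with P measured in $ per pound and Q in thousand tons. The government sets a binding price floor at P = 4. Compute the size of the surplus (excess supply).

With P fixed at 4, quantity demanded is 410 and quantity supplied is 428.
Surplus = Qs - Qd = 428 - 410 = 18.

Surplus = 18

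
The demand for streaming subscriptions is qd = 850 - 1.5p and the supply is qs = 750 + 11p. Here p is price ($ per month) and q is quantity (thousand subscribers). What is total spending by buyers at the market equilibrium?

Total spending by buyers = 6704

Equating demand and supply, 850 - 1.5p = 750 + 11p gives 12.5p = 100, so p* = 8.
Then q* = 850 - 1.5(8) = 838.
Total spending by buyers = p* × q* = 8 × 838 = 6704.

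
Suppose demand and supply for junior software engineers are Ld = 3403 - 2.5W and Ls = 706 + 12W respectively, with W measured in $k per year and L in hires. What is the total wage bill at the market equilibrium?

The total wage bill = 546468

Equating demand and supply, 3403 - 2.5W = 706 + 12W gives 14.5W = 2697, so W* = 186.
From the demand curve, L* = 3403 - 2.5(186) = 2938.
The total wage bill = W* × L* = 186 × 2938 = 546468.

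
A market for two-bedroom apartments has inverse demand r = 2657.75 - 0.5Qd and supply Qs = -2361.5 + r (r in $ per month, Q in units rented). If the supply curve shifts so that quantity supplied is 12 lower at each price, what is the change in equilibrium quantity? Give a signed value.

ΔQ = -8

Solving each curve for Q: Qd = 5315.5 - 2r.
Set Qd = Qs: 5315.5 - 2r = -2361.5 + r, so 7677 = 3r and r* = 2559.
From the demand curve, Q* = 5315.5 - 2(2559) = 197.5.
After the shift, supply is Qs = -2373.5 + r.
New equilibrium: 7689 = 3r, so r = 2563 and Q = 189.5.
ΔQ = 189.5 - 197.5 = -8.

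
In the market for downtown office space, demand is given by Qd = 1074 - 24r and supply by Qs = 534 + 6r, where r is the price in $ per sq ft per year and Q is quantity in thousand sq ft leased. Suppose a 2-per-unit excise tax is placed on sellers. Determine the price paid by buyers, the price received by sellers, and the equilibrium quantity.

r_b = 18.4, r_s = 16.4, Q = 632.4

Sellers keep r_s = r_b - 2 per unit, so supply in terms of the buyer price is Qs = 522 + 6r_b.
Set Qd = Qs: 1074 - 24r_b = 522 + 6r_b, so 552 = 30r_b and r_b = 18.4.
So r_s = 16.4 and the quantity traded is Q = 1074 - 24(18.4) = 632.4.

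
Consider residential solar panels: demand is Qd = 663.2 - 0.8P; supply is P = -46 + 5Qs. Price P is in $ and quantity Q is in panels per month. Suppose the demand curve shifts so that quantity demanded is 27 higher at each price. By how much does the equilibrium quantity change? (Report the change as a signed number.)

ΔQ = 5.4

Inverting to quantity form: Qs = 9.2 + 0.2P.
Set Qd = Qs: 663.2 - 0.8P = 9.2 + 0.2P, so 654 = P and P* = 654.
Plugging P* into demand: Q* = 663.2 - 0.8(654) = 140.
After the shift, demand is Qd = 690.2 - 0.8P.
New equilibrium: 681 = P, so P = 681 and Q = 145.4.
ΔQ = 145.4 - 140 = 5.4.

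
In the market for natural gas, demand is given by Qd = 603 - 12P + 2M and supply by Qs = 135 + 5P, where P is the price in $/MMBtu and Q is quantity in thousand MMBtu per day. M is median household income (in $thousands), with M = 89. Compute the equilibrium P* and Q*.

P* = 38, Q* = 325

With M = 89, demand is Qd = 781 - 12P.
Equating demand and supply, 781 - 12P = 135 + 5P gives 17P = 646, so P* = 38.
Then Q* = 781 - 12(38) = 325.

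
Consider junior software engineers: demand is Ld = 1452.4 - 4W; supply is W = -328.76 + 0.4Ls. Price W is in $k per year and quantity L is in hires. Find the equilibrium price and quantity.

W* = 97, L* = 1064.4

Inverting to quantity form: Ls = 821.9 + 2.5W.
Equating demand and supply, 1452.4 - 4W = 821.9 + 2.5W gives 6.5W = 630.5, so W* = 97.
Then L* = 1452.4 - 4(97) = 1064.4.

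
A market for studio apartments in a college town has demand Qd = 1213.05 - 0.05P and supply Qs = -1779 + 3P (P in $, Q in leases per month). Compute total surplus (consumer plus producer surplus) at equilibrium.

Total surplus = 13774776

The market clears where 1213.05 - 0.05P = -1779 + 3P. Rearranging, 3.05P = 2992.05, hence P* = 981.
Plugging P* into demand: Q* = 1213.05 - 0.05(981) = 1164.
Demand choke price = 24261; supply choke price = 593. CS = ½(24261 - 981)(1164) = 13548960; PS = ½(981 - 593)(1164) = 225816. Total surplus = 13774776.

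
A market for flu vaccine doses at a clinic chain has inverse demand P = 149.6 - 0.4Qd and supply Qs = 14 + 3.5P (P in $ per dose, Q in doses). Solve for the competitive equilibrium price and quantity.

Solving each curve for Q: Qd = 374 - 2.5P.
At equilibrium Qd = Qs, so 374 - 2.5P = 14 + 3.5P; collecting terms, 360 = 6P and P* = 60.
Plugging P* into demand: Q* = 374 - 2.5(60) = 224.

P* = 60, Q* = 224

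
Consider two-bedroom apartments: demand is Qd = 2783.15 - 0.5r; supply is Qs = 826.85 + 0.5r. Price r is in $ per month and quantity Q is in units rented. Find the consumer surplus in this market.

Consumer surplus = 3258025

Equating demand and supply, 2783.15 - 0.5r = 826.85 + 0.5r gives r = 1956.3, so r* = 1956.3.
From the demand curve, Q* = 2783.15 - 0.5(1956.3) = 1805.
Demand choke price (Qd = 0): r = 2783.15/0.5 = 5566.3. Consumer surplus = ½ × (5566.3 - 1956.3) × 1805 = 3258025.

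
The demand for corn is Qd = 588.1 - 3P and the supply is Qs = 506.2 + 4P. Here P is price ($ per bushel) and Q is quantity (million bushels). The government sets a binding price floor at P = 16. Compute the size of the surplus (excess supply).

Surplus = 30.1

At P = 16: Qd = 540.1 and Qs = 570.2.
Surplus = Qs - Qd = 570.2 - 540.1 = 30.1.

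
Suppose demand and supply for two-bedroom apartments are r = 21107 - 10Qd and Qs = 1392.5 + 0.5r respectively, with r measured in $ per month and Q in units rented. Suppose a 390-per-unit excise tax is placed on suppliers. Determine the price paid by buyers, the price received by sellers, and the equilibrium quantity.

In direct form, Qd = 2110.7 - 0.1r.
The tax drives a wedge r_b - r_s = 390. Substituting r_s = r_b - 390 into supply: Qs = 1197.5 + 0.5r_b.
Market clearing requires 2110.7 - 0.1r_b = 1197.5 + 0.5r_b; hence 913.2 = 0.6r_b and r_b = 1522.
So r_s = 1132 and the quantity traded is Q = 2110.7 - 0.1(1522) = 1958.5.

r_b = 1522, r_s = 1132, Q = 1958.5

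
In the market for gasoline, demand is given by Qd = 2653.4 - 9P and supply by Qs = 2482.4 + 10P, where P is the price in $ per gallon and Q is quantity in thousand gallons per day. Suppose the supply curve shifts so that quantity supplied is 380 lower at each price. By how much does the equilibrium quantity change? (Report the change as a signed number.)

ΔQ = -180

Equating demand and supply, 2653.4 - 9P = 2482.4 + 10P gives 19P = 171, so P* = 9.
Then Q* = 2653.4 - 9(9) = 2572.4.
After the shift, supply is Qs = 2102.4 + 10P.
New equilibrium: 551 = 19P, so P = 29 and Q = 2392.4.
ΔQ = 2392.4 - 2572.4 = -180.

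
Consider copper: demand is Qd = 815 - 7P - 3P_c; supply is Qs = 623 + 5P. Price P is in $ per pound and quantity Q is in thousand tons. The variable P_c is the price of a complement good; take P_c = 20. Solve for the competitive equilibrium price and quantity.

With P_c = 20, demand is Qd = 755 - 7P.
Equating demand and supply, 755 - 7P = 623 + 5P gives 12P = 132, so P* = 11.
Plugging P* into demand: Q* = 755 - 7(11) = 678.

P* = 11, Q* = 678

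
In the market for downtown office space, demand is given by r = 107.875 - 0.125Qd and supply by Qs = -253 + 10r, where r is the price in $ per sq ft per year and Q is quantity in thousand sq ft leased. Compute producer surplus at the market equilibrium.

Producer surplus = 6734.45

Solving each curve for Q: Qd = 863 - 8r.
At equilibrium Qd = Qs, so 863 - 8r = -253 + 10r; collecting terms, 1116 = 18r and r* = 62.
Plugging r* into demand: Q* = 863 - 8(62) = 367.
Supply choke price (Qs = 0): r = 25.3. Producer surplus = ½ × (62 - 25.3) × 367 = 6734.45.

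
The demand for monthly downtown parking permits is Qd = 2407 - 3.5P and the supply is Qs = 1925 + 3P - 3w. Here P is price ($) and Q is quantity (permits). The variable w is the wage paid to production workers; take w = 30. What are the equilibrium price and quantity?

With w = 30, supply is Qs = 1835 + 3P.
Equating demand and supply, 2407 - 3.5P = 1835 + 3P gives 6.5P = 572, so P* = 88.
Plugging P* into demand: Q* = 2407 - 3.5(88) = 2099.

P* = 88, Q* = 2099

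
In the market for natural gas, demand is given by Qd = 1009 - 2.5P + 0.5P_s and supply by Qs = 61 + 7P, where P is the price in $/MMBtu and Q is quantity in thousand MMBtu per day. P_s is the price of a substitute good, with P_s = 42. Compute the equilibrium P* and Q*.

P* = 102, Q* = 775

With P_s = 42, demand is Qd = 1030 - 2.5P.
At equilibrium Qd = Qs, so 1030 - 2.5P = 61 + 7P; collecting terms, 969 = 9.5P and P* = 102.
Substitute back: Q* = 1030 - 2.5(102) = 775.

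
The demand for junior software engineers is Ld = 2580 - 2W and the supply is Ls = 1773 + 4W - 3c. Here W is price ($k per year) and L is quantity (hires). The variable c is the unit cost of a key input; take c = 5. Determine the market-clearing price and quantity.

W* = 137, L* = 2306

With c = 5, supply is Ls = 1758 + 4W.
At equilibrium Ld = Ls, so 2580 - 2W = 1758 + 4W; collecting terms, 822 = 6W and W* = 137.
From the demand curve, L* = 2580 - 2(137) = 2306.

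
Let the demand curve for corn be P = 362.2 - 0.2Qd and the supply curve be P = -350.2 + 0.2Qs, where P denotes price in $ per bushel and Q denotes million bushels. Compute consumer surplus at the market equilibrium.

Consumer surplus = 317196.1

Rewriting in direct form: Qd = 1811 - 5P and Qs = 1751 + 5P.
At equilibrium Qd = Qs, so 1811 - 5P = 1751 + 5P; collecting terms, 60 = 10P and P* = 6.
Then Q* = 1811 - 5(6) = 1781.
Demand choke price (Qd = 0): P = 1811/5 = 362.2. Consumer surplus = ½ × (362.2 - 6) × 1781 = 317196.1.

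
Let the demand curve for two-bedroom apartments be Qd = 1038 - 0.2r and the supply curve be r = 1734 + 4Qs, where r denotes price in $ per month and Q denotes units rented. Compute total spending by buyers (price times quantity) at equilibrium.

Total spending by buyers = 1255680

In direct form, Qs = -433.5 + 0.25r.
Equating demand and supply, 1038 - 0.2r = -433.5 + 0.25r gives 0.45r = 1471.5, so r* = 3270.
From the demand curve, Q* = 1038 - 0.2(3270) = 384.
Total spending by buyers = r* × Q* = 3270 × 384 = 1255680.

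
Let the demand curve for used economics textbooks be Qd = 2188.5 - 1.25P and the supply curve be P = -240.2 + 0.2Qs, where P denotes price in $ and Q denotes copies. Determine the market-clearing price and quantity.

Inverting to quantity form: Qs = 1201 + 5P.
At equilibrium Qd = Qs, so 2188.5 - 1.25P = 1201 + 5P; collecting terms, 987.5 = 6.25P and P* = 158.
From the demand curve, Q* = 2188.5 - 1.25(158) = 1991.

P* = 158, Q* = 1991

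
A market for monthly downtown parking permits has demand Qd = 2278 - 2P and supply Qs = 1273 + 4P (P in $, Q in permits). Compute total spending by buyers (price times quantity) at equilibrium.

Equating demand and supply, 2278 - 2P = 1273 + 4P gives 6P = 1005, so P* = 167.5.
Substitute back: Q* = 2278 - 2(167.5) = 1943.
Total spending by buyers = P* × Q* = 167.5 × 1943 = 325452.5.

Total spending by buyers = 325452.5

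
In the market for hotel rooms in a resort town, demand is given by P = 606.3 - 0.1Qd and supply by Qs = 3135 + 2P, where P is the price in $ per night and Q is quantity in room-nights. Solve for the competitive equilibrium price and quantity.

In direct form, Qd = 6063 - 10P.
Equating demand and supply, 6063 - 10P = 3135 + 2P gives 12P = 2928, so P* = 244.
Substitute back: Q* = 6063 - 10(244) = 3623.

P* = 244, Q* = 3623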